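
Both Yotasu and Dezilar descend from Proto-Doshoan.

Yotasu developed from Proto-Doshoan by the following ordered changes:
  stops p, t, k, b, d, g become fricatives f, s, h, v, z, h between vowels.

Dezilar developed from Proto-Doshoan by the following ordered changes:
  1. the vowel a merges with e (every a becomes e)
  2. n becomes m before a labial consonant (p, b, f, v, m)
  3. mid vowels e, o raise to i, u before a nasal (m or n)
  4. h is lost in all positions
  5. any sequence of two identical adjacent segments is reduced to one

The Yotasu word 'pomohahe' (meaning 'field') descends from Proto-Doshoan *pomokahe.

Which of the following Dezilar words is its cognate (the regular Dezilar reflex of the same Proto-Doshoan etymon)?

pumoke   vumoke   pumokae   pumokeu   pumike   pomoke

Dezilar: *pomokahe
  pomokahe → pomokehe   [vowel merger]
  pomokehe (rule 2 does not apply)
  pomokehe → pumokehe   [pre-nasal raising]
  pumokehe → pumokee   [h-loss]
  pumokee → pumoke   [degemination]
  giving Dezilar pumoke.
Among the options, 'pumoke' alone shows every Dezilar change applied in order.

pumoke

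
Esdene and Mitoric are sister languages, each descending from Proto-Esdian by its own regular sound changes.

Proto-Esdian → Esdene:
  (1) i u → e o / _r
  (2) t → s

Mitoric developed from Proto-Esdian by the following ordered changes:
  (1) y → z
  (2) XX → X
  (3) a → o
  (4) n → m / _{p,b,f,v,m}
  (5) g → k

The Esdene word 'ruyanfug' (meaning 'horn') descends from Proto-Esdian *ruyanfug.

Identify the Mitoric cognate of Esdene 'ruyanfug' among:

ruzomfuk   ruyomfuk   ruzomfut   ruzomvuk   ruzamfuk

Mitoric: *ruyanfug > ruzanfug > ruzonfug > ruzomfug > ruzomfuk  (by unconditioned shift, vowel merger, nasal place assimilation, unconditioned shift)

ruzomfuk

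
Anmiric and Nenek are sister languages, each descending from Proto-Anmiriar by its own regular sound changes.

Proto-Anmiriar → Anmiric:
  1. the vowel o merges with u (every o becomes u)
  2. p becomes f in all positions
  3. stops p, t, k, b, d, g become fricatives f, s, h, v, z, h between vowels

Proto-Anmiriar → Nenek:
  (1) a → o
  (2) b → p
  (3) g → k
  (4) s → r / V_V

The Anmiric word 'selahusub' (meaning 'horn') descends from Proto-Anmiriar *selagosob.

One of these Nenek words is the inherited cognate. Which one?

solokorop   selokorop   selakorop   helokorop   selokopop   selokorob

Nenek: start from *selagosob.
  rule 1 (vowel merger): selagosob → selogosob
  rule 2 (unconditioned shift): selogosob → selogosop
  rule 3 (unconditioned shift): selogosop → selokosop
  rule 4 (rhotacism): selokosop → selokorop
  ⇒ Nenek selokorop
Only 'selokorop' matches the regular Nenek development of *selagosob.

selokorop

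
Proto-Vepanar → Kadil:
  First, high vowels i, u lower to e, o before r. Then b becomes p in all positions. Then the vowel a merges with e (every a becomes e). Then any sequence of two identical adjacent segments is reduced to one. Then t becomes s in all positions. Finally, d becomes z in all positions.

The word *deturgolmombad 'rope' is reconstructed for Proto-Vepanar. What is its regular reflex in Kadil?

zesorgolmompez

Kadil: start from *deturgolmombad.
  rule 1 (pre-rhotic lowering): deturgolmombad → detorgolmombad
  rule 2 (unconditioned shift): detorgolmombad → detorgolmompad
  rule 3 (vowel merger): detorgolmompad → detorgolmomped
  rule 4: no change — detorgolmomped
  rule 5 (unconditioned shift): detorgolmomped → desorgolmomped
  rule 6 (unconditioned shift): desorgolmomped → zesorgolmompez
  ⇒ Kadil zesorgolmompez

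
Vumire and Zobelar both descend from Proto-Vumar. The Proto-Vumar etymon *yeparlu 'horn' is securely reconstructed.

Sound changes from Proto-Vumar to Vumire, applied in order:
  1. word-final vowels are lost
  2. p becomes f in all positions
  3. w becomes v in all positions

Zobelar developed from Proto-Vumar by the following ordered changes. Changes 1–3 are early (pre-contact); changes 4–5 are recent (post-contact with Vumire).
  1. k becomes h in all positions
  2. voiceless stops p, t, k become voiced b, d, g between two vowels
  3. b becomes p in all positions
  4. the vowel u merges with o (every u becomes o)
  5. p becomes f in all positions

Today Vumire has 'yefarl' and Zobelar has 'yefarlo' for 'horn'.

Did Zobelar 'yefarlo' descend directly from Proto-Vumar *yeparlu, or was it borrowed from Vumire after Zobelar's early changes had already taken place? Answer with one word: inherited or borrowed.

If inherited, *yeparlu would pass through all of Zobelar's changes:
Zobelar: *yeparlu
  yeparlu (rule 1 does not apply)
  yeparlu → yebarlu   [intervocalic voicing]
  yebarlu → yeparlu   [unconditioned shift]
  yeparlu → yeparlo   [vowel merger]
  yeparlo → yefarlo   [unconditioned shift]
  giving Zobelar yefarlo.
If borrowed from Vumire 'yefarl' after the early changes, it would undergo only the recent ones:
  rule 4 (vowel merger): no change (yefarl)
  rule 5 (unconditioned shift): no change (yefarl)
  ⇒ as a loan: yefarl
Zobelar 'yefarlo' matches the inherited outcome exactly, so it is an inherited cognate, not a loan.

inherited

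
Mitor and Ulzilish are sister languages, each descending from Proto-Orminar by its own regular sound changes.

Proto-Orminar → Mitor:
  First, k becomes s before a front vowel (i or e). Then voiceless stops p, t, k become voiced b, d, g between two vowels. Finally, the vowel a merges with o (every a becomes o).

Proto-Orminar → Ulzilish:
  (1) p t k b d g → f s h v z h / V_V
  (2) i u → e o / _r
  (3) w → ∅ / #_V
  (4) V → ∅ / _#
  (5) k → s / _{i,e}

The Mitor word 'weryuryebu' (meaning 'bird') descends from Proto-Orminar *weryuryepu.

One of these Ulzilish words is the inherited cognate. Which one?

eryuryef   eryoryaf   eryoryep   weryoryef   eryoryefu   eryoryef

eryoryef

Ulzilish: start from *weryuryepu.
  rule 1 (intervocalic lenition): weryuryepu → weryuryefu
  rule 2 (pre-rhotic lowering): weryuryefu → weryoryefu
  rule 3 (glide loss): weryoryefu → eryoryefu
  rule 4 (apocope): eryoryefu → eryoryef
  rule 5: no change — eryoryef
  ⇒ Ulzilish eryoryef
Only 'eryoryef' matches the regular Ulzilish development of *weryuryepu.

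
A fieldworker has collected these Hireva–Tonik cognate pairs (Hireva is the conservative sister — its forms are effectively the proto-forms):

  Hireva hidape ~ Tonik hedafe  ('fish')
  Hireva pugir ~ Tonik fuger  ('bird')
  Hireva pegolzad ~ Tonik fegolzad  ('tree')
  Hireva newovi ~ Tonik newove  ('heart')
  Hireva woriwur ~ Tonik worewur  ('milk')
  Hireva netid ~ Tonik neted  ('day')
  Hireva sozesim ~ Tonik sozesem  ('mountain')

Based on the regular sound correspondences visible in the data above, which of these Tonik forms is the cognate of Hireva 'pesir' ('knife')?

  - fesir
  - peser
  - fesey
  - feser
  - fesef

pegolzad ~ fegolzad — Hireva p corresponds to Tonik f word-initially before a front vowel.
pugir ~ fuger — Hireva i corresponds to Tonik e after a consonant, before r.
Applying these to Hireva 'pesir':
  pesir → fesir   (p→f word-initially before a front vowel)
  fesir → feser   (i→e after a consonant, before r)
So the Tonik cognate is 'feser'.

feser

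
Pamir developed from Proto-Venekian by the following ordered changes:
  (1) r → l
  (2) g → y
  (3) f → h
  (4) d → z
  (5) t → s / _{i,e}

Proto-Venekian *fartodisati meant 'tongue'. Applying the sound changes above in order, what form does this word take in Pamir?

haltozisasi

Pamir: *fartodisati
  fartodisati → faltodisati   [unconditioned shift]
  faltodisati (rule 2 does not apply)
  faltodisati → haltodisati   [unconditioned shift]
  haltodisati → haltozisati   [unconditioned shift]
  haltozisati → haltozisasi   [palatalisation]
  giving Pamir haltozisasi.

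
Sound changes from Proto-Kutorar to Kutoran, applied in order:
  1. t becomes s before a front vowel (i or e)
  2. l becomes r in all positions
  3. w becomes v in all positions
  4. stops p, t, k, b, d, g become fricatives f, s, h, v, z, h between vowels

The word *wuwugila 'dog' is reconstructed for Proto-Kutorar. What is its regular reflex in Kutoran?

vuvuhira

Kutoran: *wuwugila
  wuwugila (rule 1 does not apply)
  wuwugila → wuwugira   [unconditioned shift]
  wuwugira → vuvugira   [unconditioned shift]
  vuvugira → vuvuhira   [intervocalic lenition]
  giving Kutoran vuvuhira.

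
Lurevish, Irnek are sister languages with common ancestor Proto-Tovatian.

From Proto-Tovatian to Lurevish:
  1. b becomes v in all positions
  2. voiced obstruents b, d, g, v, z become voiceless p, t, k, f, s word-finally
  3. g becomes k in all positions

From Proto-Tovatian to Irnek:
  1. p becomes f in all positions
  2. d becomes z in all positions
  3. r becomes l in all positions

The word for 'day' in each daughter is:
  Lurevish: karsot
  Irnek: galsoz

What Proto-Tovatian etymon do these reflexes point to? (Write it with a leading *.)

Position 1: Lurevish has k, Irnek has g. Irnek preserves g here (none of its changes turn any other segment into g), so the proto-segment is *g.
Position 6: Lurevish has t, Irnek has z. Taking the neighbouring segments as reconstructed: Lurevish t could go back to *t or *d; Irnek z could go back to *d or *z — the one source consistent with every daughter is *d.
This points to *garsod. Verify forward in each daughter:
Lurevish: *garsod > garsot > karsot  (by final devoicing, unconditioned shift)
Irnek: start from *garsod.
  rule 1: no change — garsod
  rule 2 (unconditioned shift): garsod → garsoz
  rule 3 (unconditioned shift): garsoz → galsoz
  ⇒ Irnek galsoz
Only *garsod yields all of Lurevish karsot, Irnek galsoz.

*garsod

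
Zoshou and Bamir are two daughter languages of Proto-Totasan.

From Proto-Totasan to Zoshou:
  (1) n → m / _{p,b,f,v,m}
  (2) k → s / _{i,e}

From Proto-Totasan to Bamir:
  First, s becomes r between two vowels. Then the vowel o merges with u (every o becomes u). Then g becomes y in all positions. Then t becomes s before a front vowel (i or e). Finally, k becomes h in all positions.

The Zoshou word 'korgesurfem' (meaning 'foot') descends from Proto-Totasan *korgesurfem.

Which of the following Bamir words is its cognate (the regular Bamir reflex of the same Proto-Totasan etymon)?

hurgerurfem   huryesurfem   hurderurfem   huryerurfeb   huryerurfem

Bamir: *korgesurfem
  korgesurfem → korgerurfem   [rhotacism]
  korgerurfem → kurgerurfem   [vowel merger]
  kurgerurfem → kuryerurfem   [unconditioned shift]
  kuryerurfem (rule 4 does not apply)
  kuryerurfem → huryerurfem   [unconditioned shift]
  giving Bamir huryerurfem.
The other candidates each miss or misapply at least one Bamir change.

huryerurfem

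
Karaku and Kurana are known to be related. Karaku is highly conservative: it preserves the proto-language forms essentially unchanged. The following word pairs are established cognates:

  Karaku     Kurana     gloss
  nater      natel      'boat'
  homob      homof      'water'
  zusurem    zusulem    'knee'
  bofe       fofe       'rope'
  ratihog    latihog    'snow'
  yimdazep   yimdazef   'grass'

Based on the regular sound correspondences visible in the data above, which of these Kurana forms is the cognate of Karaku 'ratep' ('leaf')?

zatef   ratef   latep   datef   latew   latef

ratihog ~ latihog — Karaku r corresponds to Kurana l word-initially before a back vowel.
yimdazep ~ yimdazef — Karaku p corresponds to Kurana f word-finally.
Applying these to Karaku 'ratep':
  ratep → latep   (r→l word-initially before a back vowel)
  latep → latef   (p→f word-finally)
So the Kurana cognate is 'latef'.

latef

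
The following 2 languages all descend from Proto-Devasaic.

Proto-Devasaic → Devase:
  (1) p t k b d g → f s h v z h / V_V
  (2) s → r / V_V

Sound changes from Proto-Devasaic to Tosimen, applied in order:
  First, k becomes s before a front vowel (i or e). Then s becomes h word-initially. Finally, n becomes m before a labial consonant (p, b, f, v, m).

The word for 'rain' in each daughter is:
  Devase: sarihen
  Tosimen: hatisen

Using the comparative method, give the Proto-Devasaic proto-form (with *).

Position 3: Devase has r, Tosimen has t. Tosimen preserves t here (none of its changes turn any other segment into t), so the proto-segment is *t.
Position 1: Devase has s, Tosimen has h. Taking the neighbouring segments as reconstructed: Devase s can only go back to *s; Tosimen h could go back to *s or *h — the one source consistent with every daughter is *s.
This points to *satiken. Verify forward in each daughter:
Devase: start from *satiken.
  rule 1 (intervocalic lenition): satiken → sasihen
  rule 2 (rhotacism): sasihen → sarihen
  ⇒ Devase sarihen
Tosimen: start from *satiken.
  rule 1 (palatalisation): satiken → satisen
  rule 2 (debuccalisation): satisen → hatisen
  rule 3: no change — hatisen
  ⇒ Tosimen hatisen
Only *satiken yields all of Devase sarihen, Tosimen hatisen.

*satiken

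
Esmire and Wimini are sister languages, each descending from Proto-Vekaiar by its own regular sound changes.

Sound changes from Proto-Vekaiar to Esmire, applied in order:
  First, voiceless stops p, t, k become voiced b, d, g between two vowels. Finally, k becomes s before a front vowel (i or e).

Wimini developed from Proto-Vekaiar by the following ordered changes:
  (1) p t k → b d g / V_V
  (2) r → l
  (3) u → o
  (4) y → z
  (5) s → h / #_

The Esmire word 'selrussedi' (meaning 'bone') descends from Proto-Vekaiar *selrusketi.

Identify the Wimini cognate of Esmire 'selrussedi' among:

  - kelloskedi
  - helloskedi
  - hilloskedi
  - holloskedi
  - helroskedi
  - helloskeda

Wimini: start from *selrusketi.
  rule 1 (intervocalic voicing): selrusketi → selruskedi
  rule 2 (unconditioned shift): selruskedi → selluskedi
  rule 3 (vowel merger): selluskedi → selloskedi
  rule 4: no change — selloskedi
  rule 5 (debuccalisation): selloskedi → helloskedi
  ⇒ Wimini helloskedi

helloskedi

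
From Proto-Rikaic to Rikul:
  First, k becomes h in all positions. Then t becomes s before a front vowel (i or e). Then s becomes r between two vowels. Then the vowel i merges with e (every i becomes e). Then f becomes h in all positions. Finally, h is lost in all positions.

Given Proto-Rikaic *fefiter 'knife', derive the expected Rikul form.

Rikul: start from *fefiter.
  rule 1: no change — fefiter
  rule 2 (palatalisation): fefiter → fefiser
  rule 3 (rhotacism): fefiser → fefirer
  rule 4 (vowel merger): fefirer → feferer
  rule 5 (unconditioned shift): feferer → heherer
  rule 6 (h-loss): heherer → eerer
  ⇒ Rikul eerer

eerer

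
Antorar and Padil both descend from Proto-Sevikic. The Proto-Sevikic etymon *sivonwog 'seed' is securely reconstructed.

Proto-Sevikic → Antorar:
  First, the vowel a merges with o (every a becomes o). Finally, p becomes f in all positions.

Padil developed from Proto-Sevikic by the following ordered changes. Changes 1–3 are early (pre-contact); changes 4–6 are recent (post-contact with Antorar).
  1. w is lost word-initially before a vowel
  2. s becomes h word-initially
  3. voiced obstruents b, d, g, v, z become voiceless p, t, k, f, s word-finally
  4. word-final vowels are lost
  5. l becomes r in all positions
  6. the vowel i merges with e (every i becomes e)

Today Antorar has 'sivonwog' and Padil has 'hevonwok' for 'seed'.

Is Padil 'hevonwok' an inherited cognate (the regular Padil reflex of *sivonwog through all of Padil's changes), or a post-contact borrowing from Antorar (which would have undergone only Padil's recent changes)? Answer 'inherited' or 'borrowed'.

inherited

If inherited, *sivonwog would pass through all of Padil's changes:
Padil: *sivonwog
  sivonwog (rule 1 does not apply)
  sivonwog → hivonwog   [debuccalisation]
  hivonwog → hivonwok   [final devoicing]
  hivonwok (rule 4 does not apply)
  hivonwok (rule 5 does not apply)
  hivonwok → hevonwok   [vowel merger]
  giving Padil hevonwok.
If borrowed from Antorar 'sivonwog' after the early changes, it would undergo only the recent ones:
  rule 4 (apocope): no change (sivonwog)
  rule 5 (unconditioned shift): no change (sivonwog)
  rule 6 (vowel merger): sivonwog → sevonwog
  ⇒ as a loan: sevonwog
Padil 'hevonwok' matches the inherited outcome exactly, so it is an inherited cognate, not a loan.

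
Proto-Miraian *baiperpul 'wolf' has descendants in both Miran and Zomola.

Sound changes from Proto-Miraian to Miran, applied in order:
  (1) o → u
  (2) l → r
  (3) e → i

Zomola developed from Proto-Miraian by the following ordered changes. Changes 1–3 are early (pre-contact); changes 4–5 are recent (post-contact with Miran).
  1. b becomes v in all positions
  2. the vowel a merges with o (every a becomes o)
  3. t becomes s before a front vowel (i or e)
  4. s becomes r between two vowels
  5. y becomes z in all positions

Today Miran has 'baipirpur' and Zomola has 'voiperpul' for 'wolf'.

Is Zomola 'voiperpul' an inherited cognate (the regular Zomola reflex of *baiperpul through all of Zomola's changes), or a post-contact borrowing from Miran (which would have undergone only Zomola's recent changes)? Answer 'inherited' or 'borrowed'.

If inherited, *baiperpul would pass through all of Zomola's changes:
Zomola: *baiperpul
  baiperpul → vaiperpul   [unconditioned shift]
  vaiperpul → voiperpul   [vowel merger]
  voiperpul (rule 3 does not apply)
  voiperpul (rule 4 does not apply)
  voiperpul (rule 5 does not apply)
  giving Zomola voiperpul.
If borrowed from Miran 'baipirpur' after the early changes, it would undergo only the recent ones:
  rule 4 (rhotacism): no change (baipirpur)
  rule 5 (unconditioned shift): no change (baipirpur)
  ⇒ as a loan: baipirpur
Zomola 'voiperpul' matches the inherited outcome exactly, so it is an inherited cognate, not a loan.

inherited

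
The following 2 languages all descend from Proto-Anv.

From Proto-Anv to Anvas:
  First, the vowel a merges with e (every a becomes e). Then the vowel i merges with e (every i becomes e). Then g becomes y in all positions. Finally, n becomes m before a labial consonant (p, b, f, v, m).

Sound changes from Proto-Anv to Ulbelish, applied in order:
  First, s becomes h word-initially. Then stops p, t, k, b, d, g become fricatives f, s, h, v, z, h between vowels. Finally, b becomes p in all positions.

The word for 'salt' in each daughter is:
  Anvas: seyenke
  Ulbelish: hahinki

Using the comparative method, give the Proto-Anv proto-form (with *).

*saginki

Position 7: Anvas has e, Ulbelish has i. Ulbelish preserves i here (none of its changes turn any other segment into i), so the proto-segment is *i.
Position 2: Anvas has e, Ulbelish has a. Ulbelish preserves a here (none of its changes turn any other segment into a), so the proto-segment is *a.
Position 1: Anvas has s, Ulbelish has h. Anvas preserves s here (none of its changes turn any other segment into s), so the proto-segment is *s.
Verify the candidate proto-form against each daughter:
Anvas: *saginki
  saginki → seginki   [vowel merger]
  seginki → segenke   [vowel merger]
  segenke → seyenke   [unconditioned shift]
  seyenke (rule 4 does not apply)
  giving Anvas seyenke.
Ulbelish: *saginki
  saginki → haginki   [debuccalisation]
  haginki → hahinki   [intervocalic lenition]
  hahinki (rule 3 does not apply)
  giving Ulbelish hahinki.
*saginki is the unique common source.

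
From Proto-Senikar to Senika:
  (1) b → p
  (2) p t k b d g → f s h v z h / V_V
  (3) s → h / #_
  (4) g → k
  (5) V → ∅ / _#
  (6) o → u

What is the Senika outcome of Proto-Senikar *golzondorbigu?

kulzundurpih

Senika: *golzondorbigu
  golzondorbigu → golzondorpigu   [unconditioned shift]
  golzondorpigu → golzondorpihu   [intervocalic lenition]
  golzondorpihu (rule 3 does not apply)
  golzondorpihu → kolzondorpihu   [unconditioned shift]
  kolzondorpihu → kolzondorpih   [apocope]
  kolzondorpih → kulzundurpih   [vowel merger]
  giving Senika kulzundurpih.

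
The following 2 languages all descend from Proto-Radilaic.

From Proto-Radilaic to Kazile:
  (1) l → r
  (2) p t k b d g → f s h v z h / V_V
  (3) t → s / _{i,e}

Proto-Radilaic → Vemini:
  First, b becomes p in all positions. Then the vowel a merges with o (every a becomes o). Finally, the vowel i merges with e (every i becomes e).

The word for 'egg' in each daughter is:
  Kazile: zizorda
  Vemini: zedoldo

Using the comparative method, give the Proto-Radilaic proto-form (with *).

*zidolda

Position 7: Kazile has a, Vemini has o. Kazile preserves a here (none of its changes turn any other segment into a), so the proto-segment is *a.
Position 2: Kazile has i, Vemini has e. Kazile preserves i here (none of its changes turn any other segment into i), so the proto-segment is *i.
This points to *zidolda. Verify forward in each daughter:
Kazile: start from *zidolda.
  rule 1 (unconditioned shift): zidolda → zidorda
  rule 2 (intervocalic lenition): zidorda → zizorda
  rule 3: no change — zizorda
  ⇒ Kazile zizorda
Vemini: *zidolda > zidoldo > zedoldo  (by vowel merger, vowel merger)
Only *zidolda yields all of Kazile zizorda, Vemini zedoldo.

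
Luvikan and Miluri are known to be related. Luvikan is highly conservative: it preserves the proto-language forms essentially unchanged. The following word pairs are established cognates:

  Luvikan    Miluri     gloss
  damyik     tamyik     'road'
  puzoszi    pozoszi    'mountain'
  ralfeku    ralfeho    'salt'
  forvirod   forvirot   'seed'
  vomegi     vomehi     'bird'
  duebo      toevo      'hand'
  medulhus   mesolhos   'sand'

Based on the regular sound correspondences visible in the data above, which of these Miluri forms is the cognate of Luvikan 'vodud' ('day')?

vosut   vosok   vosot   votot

medulhus ~ mesolhos — Luvikan d corresponds to Miluri s between vowels (before a back vowel).
puzoszi ~ pozoszi, medulhus ~ mesolhos — Luvikan u corresponds to Miluri o after a consonant, before a consonant other than r, m, n, p, b, f, v.
forvirod ~ forvirot — Luvikan d corresponds to Miluri t word-finally.
Applying these to Luvikan 'vodud':
  vodud → vosud   (d→s between vowels (before a back vowel))
  vosud → vosod   (u→o after a consonant, before a consonant other than r, m, n, p, b, f, v)
  vosod → vosot   (d→t word-finally)
So the Miluri cognate is 'vosot'.

vosot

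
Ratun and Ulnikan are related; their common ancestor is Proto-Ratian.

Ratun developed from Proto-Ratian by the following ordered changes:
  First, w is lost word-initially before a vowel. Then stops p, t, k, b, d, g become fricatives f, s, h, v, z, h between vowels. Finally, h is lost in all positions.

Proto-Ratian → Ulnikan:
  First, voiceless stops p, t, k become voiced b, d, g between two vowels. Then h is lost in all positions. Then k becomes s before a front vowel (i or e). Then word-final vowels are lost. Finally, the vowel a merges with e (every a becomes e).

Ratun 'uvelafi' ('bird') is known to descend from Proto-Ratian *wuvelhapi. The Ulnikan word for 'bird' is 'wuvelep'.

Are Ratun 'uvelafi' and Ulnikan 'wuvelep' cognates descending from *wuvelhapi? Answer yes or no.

Derive the expected Ulnikan reflex of *wuvelhapi:
Ulnikan: start from *wuvelhapi.
  rule 1 (intervocalic voicing): wuvelhapi → wuvelhabi
  rule 2 (h-loss): wuvelhabi → wuvelabi
  rule 3: no change — wuvelabi
  rule 4 (apocope): wuvelabi → wuvelab
  rule 5 (vowel merger): wuvelab → wuveleb
  ⇒ Ulnikan wuveleb
The regular Ulnikan reflex would be 'wuveleb', but the attested form is 'wuvelep'. The correspondence is irregular, so they are not cognates (the Ulnikan form has a different source).

no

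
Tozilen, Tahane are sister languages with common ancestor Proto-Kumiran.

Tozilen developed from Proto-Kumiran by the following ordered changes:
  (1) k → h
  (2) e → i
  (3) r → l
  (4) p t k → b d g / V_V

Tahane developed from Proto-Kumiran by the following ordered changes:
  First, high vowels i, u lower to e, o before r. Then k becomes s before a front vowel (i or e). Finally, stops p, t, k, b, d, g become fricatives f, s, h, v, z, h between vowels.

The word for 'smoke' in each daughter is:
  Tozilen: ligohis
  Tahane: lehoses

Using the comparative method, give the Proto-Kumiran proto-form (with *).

*legokes

Position 5: Tozilen has h, Tahane has s. Taking the neighbouring segments as reconstructed: Tozilen h could go back to *k or *h; Tahane s could go back to *t or *k or *s — the one source consistent with every daughter is *k.
Position 6: Tozilen has i, Tahane has e. Taking the neighbouring segments as reconstructed: Tozilen i could go back to *e or *i; Tahane e can only go back to *e — the one source consistent with every daughter is *e.
Verify the candidate proto-form against each daughter:
Tozilen: *legokes > legohes > ligohis  (by unconditioned shift, vowel merger)
Tahane: *legokes
  legokes (rule 1 does not apply)
  legokes → legoses   [palatalisation]
  legoses → lehoses   [intervocalic lenition]
  giving Tahane lehoses.
No other proto-form is consistent with every reflex, so the reconstruction is *legokes.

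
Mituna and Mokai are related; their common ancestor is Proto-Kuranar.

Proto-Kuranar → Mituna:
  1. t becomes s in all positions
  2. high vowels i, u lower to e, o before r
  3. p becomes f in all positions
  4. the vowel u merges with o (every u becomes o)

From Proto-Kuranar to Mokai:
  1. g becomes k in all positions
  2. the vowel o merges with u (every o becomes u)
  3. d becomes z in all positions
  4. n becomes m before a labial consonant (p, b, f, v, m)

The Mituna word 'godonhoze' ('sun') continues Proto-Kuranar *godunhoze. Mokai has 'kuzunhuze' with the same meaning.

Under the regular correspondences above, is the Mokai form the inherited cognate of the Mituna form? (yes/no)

Derive the expected Mokai reflex of *godunhoze:
Mokai: *godunhoze
  godunhoze → kodunhoze   [unconditioned shift]
  kodunhoze → kudunhuze   [vowel merger]
  kudunhuze → kuzunhuze   [unconditioned shift]
  kuzunhuze (rule 4 does not apply)
  giving Mokai kuzunhuze.
Mokai 'kuzunhuze' matches the regular reflex exactly, so the pair is cognate.

yes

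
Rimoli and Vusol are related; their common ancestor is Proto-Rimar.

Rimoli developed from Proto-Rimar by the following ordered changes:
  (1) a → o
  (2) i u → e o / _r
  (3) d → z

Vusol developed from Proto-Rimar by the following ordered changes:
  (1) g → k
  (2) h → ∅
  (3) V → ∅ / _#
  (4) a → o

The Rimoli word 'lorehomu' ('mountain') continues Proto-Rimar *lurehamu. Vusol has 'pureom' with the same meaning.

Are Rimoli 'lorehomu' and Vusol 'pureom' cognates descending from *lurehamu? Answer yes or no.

no

Derive the expected Vusol reflex of *lurehamu:
Vusol: start from *lurehamu.
  rule 1: no change — lurehamu
  rule 2 (h-loss): lurehamu → lureamu
  rule 3 (apocope): lureamu → luream
  rule 4 (vowel merger): luream → lureom
  ⇒ Vusol lureom
The regular Vusol reflex would be 'lureom', but the attested form is 'pureom'. The correspondence is irregular, so they are not cognates (the Vusol form has a different source).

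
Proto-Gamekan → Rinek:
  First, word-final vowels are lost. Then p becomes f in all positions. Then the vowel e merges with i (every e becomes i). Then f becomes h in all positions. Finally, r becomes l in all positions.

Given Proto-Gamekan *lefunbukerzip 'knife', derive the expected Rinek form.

Rinek: *lefunbukerzip
  lefunbukerzip (rule 1 does not apply)
  lefunbukerzip → lefunbukerzif   [unconditioned shift]
  lefunbukerzif → lifunbukirzif   [vowel merger]
  lifunbukirzif → lihunbukirzih   [unconditioned shift]
  lihunbukirzih → lihunbukilzih   [unconditioned shift]
  giving Rinek lihunbukilzih.

lihunbukilzih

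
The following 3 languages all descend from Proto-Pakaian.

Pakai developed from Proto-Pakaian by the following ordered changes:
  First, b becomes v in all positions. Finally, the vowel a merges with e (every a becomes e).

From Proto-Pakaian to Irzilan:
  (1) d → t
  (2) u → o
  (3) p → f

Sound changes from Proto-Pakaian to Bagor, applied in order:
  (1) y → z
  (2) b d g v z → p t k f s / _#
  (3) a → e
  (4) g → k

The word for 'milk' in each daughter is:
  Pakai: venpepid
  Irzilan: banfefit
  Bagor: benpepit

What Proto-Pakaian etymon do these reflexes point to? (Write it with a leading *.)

Position 4: Pakai has p, Irzilan has f, Bagor has p. Pakai preserves p here (none of its changes turn any other segment into p), so the proto-segment is *p.
Position 8: Pakai has d, Irzilan has t, Bagor has t. Pakai preserves d here (none of its changes turn any other segment into d), so the proto-segment is *d.
Position 2: Pakai has e, Irzilan has a, Bagor has e. Irzilan preserves a here (none of its changes turn any other segment into a), so the proto-segment is *a.
This points to *banpepid. Verify forward in each daughter:
Pakai: *banpepid
  banpepid → vanpepid   [unconditioned shift]
  vanpepid → venpepid   [vowel merger]
  giving Pakai venpepid.
Irzilan: *banpepid
  banpepid → banpepit   [unconditioned shift]
  banpepit (rule 2 does not apply)
  banpepit → banfefit   [unconditioned shift]
  giving Irzilan banfefit.
Bagor: *banpepid > banpepit > benpepit  (by final devoicing, vowel merger)
Only *banpepid yields all of Pakai venpepid, Irzilan banfefit, Bagor benpepit.

*banpepid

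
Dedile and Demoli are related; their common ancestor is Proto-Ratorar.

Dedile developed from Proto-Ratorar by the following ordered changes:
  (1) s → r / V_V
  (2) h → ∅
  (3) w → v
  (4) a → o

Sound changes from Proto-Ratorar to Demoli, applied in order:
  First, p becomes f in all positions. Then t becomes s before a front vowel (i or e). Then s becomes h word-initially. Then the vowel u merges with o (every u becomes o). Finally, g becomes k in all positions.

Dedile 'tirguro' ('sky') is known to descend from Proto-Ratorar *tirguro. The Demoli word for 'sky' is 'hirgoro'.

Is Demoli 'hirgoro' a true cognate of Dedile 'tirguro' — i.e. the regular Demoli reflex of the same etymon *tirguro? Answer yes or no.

Derive the expected Demoli reflex of *tirguro:
Demoli: start from *tirguro.
  rule 1: no change — tirguro
  rule 2 (palatalisation): tirguro → sirguro
  rule 3 (debuccalisation): sirguro → hirguro
  rule 4 (vowel merger): hirguro → hirgoro
  rule 5 (unconditioned shift): hirgoro → hirkoro
  ⇒ Demoli hirkoro
The regular Demoli reflex would be 'hirkoro', but the attested form is 'hirgoro'. The correspondence is irregular, so they are not cognates (the Demoli form has a different source).

no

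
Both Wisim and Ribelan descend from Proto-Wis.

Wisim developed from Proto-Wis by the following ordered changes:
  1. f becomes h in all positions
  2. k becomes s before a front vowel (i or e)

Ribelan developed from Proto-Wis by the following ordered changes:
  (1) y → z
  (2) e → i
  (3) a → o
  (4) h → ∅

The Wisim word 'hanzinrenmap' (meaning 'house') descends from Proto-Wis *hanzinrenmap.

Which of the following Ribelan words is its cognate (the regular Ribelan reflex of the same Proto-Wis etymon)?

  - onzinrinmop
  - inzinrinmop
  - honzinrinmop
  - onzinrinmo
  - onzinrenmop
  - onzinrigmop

Ribelan: *hanzinrenmap
  hanzinrenmap (rule 1 does not apply)
  hanzinrenmap → hanzinrinmap   [vowel merger]
  hanzinrinmap → honzinrinmop   [vowel merger]
  honzinrinmop → onzinrinmop   [h-loss]
  giving Ribelan onzinrinmop.
The other candidates each miss or misapply at least one Ribelan change.

onzinrinmop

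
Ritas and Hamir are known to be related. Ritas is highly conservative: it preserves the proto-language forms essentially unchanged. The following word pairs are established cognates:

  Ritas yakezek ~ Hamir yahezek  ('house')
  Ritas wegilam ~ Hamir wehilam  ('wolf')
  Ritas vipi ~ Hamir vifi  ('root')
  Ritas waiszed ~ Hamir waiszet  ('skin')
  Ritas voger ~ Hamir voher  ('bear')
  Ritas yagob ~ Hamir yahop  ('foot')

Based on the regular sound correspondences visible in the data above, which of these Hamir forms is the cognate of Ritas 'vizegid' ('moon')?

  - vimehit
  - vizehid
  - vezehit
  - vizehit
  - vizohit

wegilam ~ wehilam — Ritas g corresponds to Hamir h between vowels (before a front vowel).
waiszed ~ waiszet — Ritas d corresponds to Hamir t word-finally.
Applying these to Ritas 'vizegid':
  vizegid → vizehid   (g→h between vowels (before a front vowel))
  vizehid → vizehit   (d→t word-finally)
So the Hamir cognate is 'vizehit'.

vizehit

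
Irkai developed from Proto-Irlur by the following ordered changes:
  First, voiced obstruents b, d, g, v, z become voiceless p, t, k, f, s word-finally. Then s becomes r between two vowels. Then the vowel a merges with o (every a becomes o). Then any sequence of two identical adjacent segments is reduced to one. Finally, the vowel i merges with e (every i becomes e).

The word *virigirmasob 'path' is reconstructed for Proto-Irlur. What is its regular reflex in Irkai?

veregermorop

Irkai: *virigirmasob
  virigirmasob → virigirmasop   [final devoicing]
  virigirmasop → virigirmarop   [rhotacism]
  virigirmarop → virigirmorop   [vowel merger]
  virigirmorop (rule 4 does not apply)
  virigirmorop → veregermorop   [vowel merger]
  giving Irkai veregermorop.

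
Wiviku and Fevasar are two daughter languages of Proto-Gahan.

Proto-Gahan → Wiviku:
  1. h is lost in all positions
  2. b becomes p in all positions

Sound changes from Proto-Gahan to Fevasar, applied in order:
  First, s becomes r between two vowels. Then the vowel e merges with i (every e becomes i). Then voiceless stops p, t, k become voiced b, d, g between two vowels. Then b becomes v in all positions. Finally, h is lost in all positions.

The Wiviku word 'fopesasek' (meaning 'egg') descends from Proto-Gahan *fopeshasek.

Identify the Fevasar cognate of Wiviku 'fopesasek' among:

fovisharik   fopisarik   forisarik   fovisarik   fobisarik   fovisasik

Fevasar: start from *fopeshasek.
  rule 1 (rhotacism): fopeshasek → fopesharek
  rule 2 (vowel merger): fopesharek → fopisharik
  rule 3 (intervocalic voicing): fopisharik → fobisharik
  rule 4 (unconditioned shift): fobisharik → fovisharik
  rule 5 (h-loss): fovisharik → fovisarik
  ⇒ Fevasar fovisarik
Only 'fovisarik' matches the regular Fevasar development of *fopeshasek.

fovisarik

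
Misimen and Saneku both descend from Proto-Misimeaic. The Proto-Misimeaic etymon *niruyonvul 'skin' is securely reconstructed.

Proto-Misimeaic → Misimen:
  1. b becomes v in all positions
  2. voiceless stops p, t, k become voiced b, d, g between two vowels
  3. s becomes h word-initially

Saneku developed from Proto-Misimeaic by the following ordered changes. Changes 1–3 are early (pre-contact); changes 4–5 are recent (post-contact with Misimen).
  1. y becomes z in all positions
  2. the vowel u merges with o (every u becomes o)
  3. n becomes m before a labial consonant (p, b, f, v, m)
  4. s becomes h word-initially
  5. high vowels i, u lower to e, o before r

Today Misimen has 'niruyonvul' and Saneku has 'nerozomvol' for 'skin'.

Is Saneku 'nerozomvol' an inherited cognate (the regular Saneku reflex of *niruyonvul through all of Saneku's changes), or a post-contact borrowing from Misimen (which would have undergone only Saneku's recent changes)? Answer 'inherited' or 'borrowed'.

inherited

If inherited, *niruyonvul would pass through all of Saneku's changes:
Saneku: *niruyonvul > niruzonvul > nirozonvol > nirozomvol > nerozomvol  (by unconditioned shift, vowel merger, nasal place assimilation, pre-rhotic lowering)
If borrowed from Misimen 'niruyonvul' after the early changes, it would undergo only the recent ones:
  rule 4 (debuccalisation): no change (niruyonvul)
  rule 5 (pre-rhotic lowering): niruyonvul → neruyonvul
  ⇒ as a loan: neruyonvul
Saneku 'nerozomvol' matches the inherited outcome exactly, so it is an inherited cognate, not a loan.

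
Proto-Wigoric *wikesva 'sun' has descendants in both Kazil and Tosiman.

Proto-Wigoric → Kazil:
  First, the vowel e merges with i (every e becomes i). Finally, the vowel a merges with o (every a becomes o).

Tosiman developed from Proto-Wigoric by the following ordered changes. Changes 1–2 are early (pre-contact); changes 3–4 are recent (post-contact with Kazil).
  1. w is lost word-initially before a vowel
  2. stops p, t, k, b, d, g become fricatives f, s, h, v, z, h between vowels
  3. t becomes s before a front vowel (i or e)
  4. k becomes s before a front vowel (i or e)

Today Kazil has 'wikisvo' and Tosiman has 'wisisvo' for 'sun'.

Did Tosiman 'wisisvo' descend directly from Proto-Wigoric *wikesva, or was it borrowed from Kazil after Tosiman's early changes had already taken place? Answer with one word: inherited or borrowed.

If inherited, *wikesva would pass through all of Tosiman's changes:
Tosiman: start from *wikesva.
  rule 1 (glide loss): wikesva → ikesva
  rule 2 (intervocalic lenition): ikesva → ihesva
  rule 3: no change — ihesva
  rule 4: no change — ihesva
  ⇒ Tosiman ihesva
If borrowed from Kazil 'wikisvo' after the early changes, it would undergo only the recent ones:
  rule 3 (palatalisation): no change (wikisvo)
  rule 4 (palatalisation): wikisvo → wisisvo
  ⇒ as a loan: wisisvo
Tosiman 'wisisvo' matches the loan outcome 'wisisvo', not the inherited 'ihesva' — it skipped the early Tosiman changes, so it was borrowed from Kazil.

borrowed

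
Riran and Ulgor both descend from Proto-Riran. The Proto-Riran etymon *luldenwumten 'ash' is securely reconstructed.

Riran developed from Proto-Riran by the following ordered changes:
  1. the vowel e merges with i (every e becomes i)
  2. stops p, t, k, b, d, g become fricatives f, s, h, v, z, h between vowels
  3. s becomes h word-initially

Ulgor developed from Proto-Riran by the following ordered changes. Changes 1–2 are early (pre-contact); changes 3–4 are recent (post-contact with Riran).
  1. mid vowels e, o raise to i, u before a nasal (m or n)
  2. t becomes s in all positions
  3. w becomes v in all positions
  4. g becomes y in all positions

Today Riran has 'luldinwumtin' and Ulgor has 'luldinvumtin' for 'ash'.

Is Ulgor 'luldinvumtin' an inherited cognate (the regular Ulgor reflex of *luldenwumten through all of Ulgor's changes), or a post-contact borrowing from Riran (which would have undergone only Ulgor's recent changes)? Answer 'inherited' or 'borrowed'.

If inherited, *luldenwumten would pass through all of Ulgor's changes:
Ulgor: *luldenwumten
  luldenwumten → luldinwumtin   [pre-nasal raising]
  luldinwumtin → luldinwumsin   [unconditioned shift]
  luldinwumsin → luldinvumsin   [unconditioned shift]
  luldinvumsin (rule 4 does not apply)
  giving Ulgor luldinvumsin.
If borrowed from Riran 'luldinwumtin' after the early changes, it would undergo only the recent ones:
  rule 3 (unconditioned shift): luldinwumtin → luldinvumtin
  rule 4 (unconditioned shift): no change (luldinvumtin)
  ⇒ as a loan: luldinvumtin
Ulgor 'luldinvumtin' matches the loan outcome 'luldinvumtin', not the inherited 'luldinvumsin' — it skipped the early Ulgor changes, so it was borrowed from Riran.

borrowed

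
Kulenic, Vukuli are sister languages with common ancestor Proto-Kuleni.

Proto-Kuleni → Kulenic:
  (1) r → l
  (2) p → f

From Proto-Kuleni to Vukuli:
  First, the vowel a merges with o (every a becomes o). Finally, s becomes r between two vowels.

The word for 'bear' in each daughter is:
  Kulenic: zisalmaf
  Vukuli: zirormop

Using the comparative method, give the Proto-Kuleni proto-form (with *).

*zisarmap

Position 4: Kulenic has a, Vukuli has o. Kulenic preserves a here (none of its changes turn any other segment into a), so the proto-segment is *a.
Position 5: Kulenic has l, Vukuli has r. Taking the neighbouring segments as reconstructed: Kulenic l could go back to *l or *r; Vukuli r can only go back to *r — the one source consistent with every daughter is *r.
Verify the candidate proto-form against each daughter:
Kulenic: start from *zisarmap.
  rule 1 (unconditioned shift): zisarmap → zisalmap
  rule 2 (unconditioned shift): zisalmap → zisalmaf
  ⇒ Kulenic zisalmaf
Vukuli: start from *zisarmap.
  rule 1 (vowel merger): zisarmap → zisormop
  rule 2 (rhotacism): zisormop → zirormop
  ⇒ Vukuli zirormop
*zisarmap is the unique common source.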